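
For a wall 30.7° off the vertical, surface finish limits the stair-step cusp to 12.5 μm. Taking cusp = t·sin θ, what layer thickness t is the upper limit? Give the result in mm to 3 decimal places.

0.024 mm

Layer height = cusp / sin(30.7°) = 0.0125 / 0.5105 = 0.024 mm.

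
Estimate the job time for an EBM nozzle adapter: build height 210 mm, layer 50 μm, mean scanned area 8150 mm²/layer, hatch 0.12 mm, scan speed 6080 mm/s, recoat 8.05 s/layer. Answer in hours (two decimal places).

22.42 hours

Layer count = ceil(210 / 0.05) = 4200.
Hatch length per layer: 8150 / 0.12 → 67916.7 mm.
Beam time per layer: 67916.7 / 6080 → 11.1705 s.
Layer cycle = 11.1705 + 8.05 = 19.2205 s.
4200 layers × 19.2205 s/layer = 80726.1 s, i.e. 22.42 hours.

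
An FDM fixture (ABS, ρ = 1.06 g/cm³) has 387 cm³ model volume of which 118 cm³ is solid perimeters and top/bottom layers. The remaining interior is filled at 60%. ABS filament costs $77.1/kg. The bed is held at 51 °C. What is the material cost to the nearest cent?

$22.83

Interior volume: 387 − 118 → 269 cm³.
Infill volume: 0.60 × 269 → 161.4 cm³.
Total printed volume = 118 + 161.4 = 279.4 cm³.
Mass = 279.4 × 1.06, so 296.164 g.
Cost = 296.164 g / 1000 × $77.1/kg = $22.83.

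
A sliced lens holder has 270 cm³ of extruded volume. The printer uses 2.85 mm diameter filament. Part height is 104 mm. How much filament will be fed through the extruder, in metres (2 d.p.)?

42.32 m

A = π r² = π × 1.425² = 6.3794 mm².
Length = 270 cm³ / 6.3794 mm² = 270000 / 6.3794 = 42323.73 mm = 42.32 m.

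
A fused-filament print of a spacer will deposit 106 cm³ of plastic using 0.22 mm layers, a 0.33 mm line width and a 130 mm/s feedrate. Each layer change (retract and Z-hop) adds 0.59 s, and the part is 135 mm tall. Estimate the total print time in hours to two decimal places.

Line area = 0.22 × 0.33, so 0.0726 mm².
Toolpath length = 106 cm³ / 0.0726 mm² = 106000 / 0.0726 = 1460055.1 mm.
Extrusion time: 1460055.1 / 130 → 11231.2 s.
Number of layers: 135 / 0.22 → 614 (rounded up).
Non-print overhead = 614 × 0.59 = 362.26 s.
Total = 11231.2 + 362.26 = 11593.46 s = 3.22 hours.

3.22 hours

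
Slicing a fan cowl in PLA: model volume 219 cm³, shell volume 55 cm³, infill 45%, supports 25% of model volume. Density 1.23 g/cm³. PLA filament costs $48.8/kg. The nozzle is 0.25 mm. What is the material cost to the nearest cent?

$11.02

Interior volume = 219 − 55 = 164 cm³.
Infill deposited: 0.45 × 164 → 73.8 cm³.
Support: 0.25 × 219 → 54.75 cm³.
Total printed volume = 55 + 73.8 + 54.75 = 183.55 cm³.
Mass = 183.55 × 1.23 = 225.7665 g.
At $48.8/kg: 225.7665/1000 × 48.8 = $11.02.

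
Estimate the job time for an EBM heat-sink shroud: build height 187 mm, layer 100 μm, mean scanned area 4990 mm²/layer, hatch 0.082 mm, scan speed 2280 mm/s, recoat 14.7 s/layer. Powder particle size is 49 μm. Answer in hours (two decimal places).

21.50 hours

Number of layers: 187 / 0.1 → 1870 (rounded up).
Hatch length per layer: 4990 / 0.082 → 60853.7 mm.
Beam time per layer = 60853.7 / 2280 = 26.6902 s.
Layer cycle: 26.6902 + 14.7 → 41.3902 s.
Build time = 1870 × 41.3902 = 77399.674 s = 21.50 hours.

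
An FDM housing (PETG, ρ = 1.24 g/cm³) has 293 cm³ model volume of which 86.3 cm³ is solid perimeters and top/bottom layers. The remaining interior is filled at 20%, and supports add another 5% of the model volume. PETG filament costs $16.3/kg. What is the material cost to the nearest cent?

Infill region = 293 − 86.3 = 206.7 cm³.
Infill deposited = 0.20 × 206.7 = 41.34 cm³.
Support = 0.05 × 293, so 14.65 cm³.
Total printed volume: 86.3 + 41.34 + 14.65 → 142.29 cm³.
Mass = 142.29 × 1.24 = 176.4396 g.
Cost = 176.4396 g / 1000 × $16.3/kg = $2.88.

$2.88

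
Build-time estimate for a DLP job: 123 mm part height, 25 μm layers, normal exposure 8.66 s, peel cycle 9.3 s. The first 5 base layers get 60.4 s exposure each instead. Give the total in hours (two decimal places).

Number of layers: 123 / 0.025 → 4920 (rounded up).
Bottom layers = 5 × (60.4 + 9.3), so 348.5 s.
Regular layers: 4915 × (8.66 + 9.3) → 88273.4 s.
Sum: 348.5 + 88273.4 = 88621.9 s → 24.62 hours.

24.62 hours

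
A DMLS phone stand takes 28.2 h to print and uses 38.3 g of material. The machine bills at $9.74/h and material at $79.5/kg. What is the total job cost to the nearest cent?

Machine cost = 9.74 × 28.2 = $274.668.
Feedstock cost = 79.5 × 38.3/1000, so $3.04485.
Total = 274.668 + 3.04485 = 277.71285 ≈ $277.71.

$277.71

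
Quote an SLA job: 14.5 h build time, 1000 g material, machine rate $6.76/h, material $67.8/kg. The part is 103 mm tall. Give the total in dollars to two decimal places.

$165.82

Machine cost = 6.76 × 14.5 = $98.02.
Feedstock cost = 67.8 × 1000/1000, so $67.80.
Total = 98.02 + 67.80 = $165.82.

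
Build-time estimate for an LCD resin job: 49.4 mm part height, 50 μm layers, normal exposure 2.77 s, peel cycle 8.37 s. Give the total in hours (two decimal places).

Layers = ⌈49.4/0.05⌉ = 988.
Per-layer time: 2.77 + 8.37 → 11.14 s.
Build time: 988 × 11.14 s = 11006.32 s, i.e. 3.06 hours.

3.06 hours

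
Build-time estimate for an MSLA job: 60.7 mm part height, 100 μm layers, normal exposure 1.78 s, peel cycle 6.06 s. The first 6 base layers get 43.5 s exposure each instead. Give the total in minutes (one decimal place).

83.5 minutes

Layers = ⌈60.7/0.1⌉ = 607.
Bottom layers = 6 × (43.5 + 6.06), so 297.36 s.
Regular layers = 601 × (1.78 + 6.06) = 4711.84 s.
Total = 297.36 + 4711.84 = 5009.2 s = 83.5 minutes.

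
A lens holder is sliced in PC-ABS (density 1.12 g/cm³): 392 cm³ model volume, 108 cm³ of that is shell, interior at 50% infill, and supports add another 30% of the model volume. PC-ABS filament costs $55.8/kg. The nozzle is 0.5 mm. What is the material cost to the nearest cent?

$22.97

Interior volume: 392 − 108 → 284 cm³.
Deposited infill = 0.50 × 284, so 142 cm³.
Support: 0.30 × 392 → 117.6 cm³.
Total extruded = 108 + 142 + 117.6 = 367.6 cm³.
Mass = 367.6 × 1.12, so 411.712 g.
At $55.8/kg: 411.712/1000 × 55.8 = $22.97.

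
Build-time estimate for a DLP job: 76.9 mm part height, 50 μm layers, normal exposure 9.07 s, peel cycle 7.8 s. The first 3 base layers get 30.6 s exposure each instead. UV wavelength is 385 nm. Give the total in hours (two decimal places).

7.23 hours

Layer count = ceil(76.9 / 0.05) = 1538.
Burn-in layers: 3 × (30.6 + 7.8) → 115.2 s.
Normal layers = 1535 × (9.07 + 7.8) = 25895.45 s.
Sum: 115.2 + 25895.45 = 26010.65 s → 7.23 hours.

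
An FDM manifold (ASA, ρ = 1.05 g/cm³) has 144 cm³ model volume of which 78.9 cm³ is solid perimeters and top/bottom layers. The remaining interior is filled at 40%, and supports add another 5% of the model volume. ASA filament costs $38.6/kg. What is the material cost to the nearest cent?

$4.55

Interior volume = 144 − 78.9, so 65.1 cm³.
Infill volume = 0.40 × 65.1 = 26.04 cm³.
Support = 0.05 × 144 = 7.2 cm³.
Total extruded = 78.9 + 26.04 + 7.2 = 112.14 cm³.
Mass = 112.14 × 1.05 = 117.747 g.
Cost = 117.747 g / 1000 × $38.6/kg = $4.55.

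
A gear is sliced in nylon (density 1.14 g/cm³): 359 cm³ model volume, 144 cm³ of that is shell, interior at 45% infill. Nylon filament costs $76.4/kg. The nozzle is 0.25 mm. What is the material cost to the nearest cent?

$20.97

Infill region = 359 − 144, so 215 cm³.
Infill volume = 0.45 × 215 = 96.75 cm³.
Total printed volume: 144 + 96.75 → 240.75 cm³.
Mass: 240.75 × 1.14 → 274.455 g.
Cost = 274.455 g / 1000 × $76.4/kg = $20.97.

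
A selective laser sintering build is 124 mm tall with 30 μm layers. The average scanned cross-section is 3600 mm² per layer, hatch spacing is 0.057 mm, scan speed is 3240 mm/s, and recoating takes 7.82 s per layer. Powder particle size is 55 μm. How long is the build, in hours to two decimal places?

Number of layers: 124 / 0.03 → 4134 (rounded up).
Hatch length per layer: 3600 / 0.057 → 63157.9 mm.
Per-layer scan time: 63157.9 / 3240 → 19.4932 s.
Time per layer = 19.4932 + 7.82, so 27.3132 s.
Total: 4134 × 27.3132 s = 112912.7688 s → 31.36 hours.

31.36 hours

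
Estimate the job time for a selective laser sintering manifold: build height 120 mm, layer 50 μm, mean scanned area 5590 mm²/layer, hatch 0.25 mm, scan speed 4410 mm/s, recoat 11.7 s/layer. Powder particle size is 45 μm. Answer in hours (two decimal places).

11.18 hours

Layer count = ceil(120 / 0.05) = 2400.
Per-layer scan distance = 5590 / 0.25 = 22360 mm.
Scan time per layer = 22360 / 4410, so 5.0703 s.
Time per layer: 5.0703 + 11.7 → 16.7703 s.
2400 layers × 16.7703 s/layer = 40248.72 s, i.e. 11.18 hours.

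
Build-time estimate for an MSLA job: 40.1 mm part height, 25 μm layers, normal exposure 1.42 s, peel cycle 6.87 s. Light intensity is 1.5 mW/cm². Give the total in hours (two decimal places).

3.69 hours

Number of layers: 40.1 / 0.025 → 1604 (rounded up).
Each layer takes = 1.42 + 6.87 = 8.29 s.
Build time: 1604 × 8.29 s = 13297.16 s, i.e. 3.69 hours.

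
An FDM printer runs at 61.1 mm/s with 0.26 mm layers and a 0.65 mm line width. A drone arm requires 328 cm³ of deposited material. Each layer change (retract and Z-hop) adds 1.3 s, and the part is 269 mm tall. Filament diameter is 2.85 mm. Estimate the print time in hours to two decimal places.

Bead cross-section = 0.26 × 0.65 = 0.169 mm².
Toolpath length = 328 cm³ / 0.169 mm² = 328000 / 0.169 = 1940828.4 mm.
Print-move time = 1940828.4 / 61.1 = 31764.8 s.
Layers = ⌈269/0.26⌉ = 1035.
Non-print overhead = 1035 × 1.3, so 1345.5 s.
Total = 31764.8 + 1345.5 = 33110.3 s = 9.20 hours.

9.20 hours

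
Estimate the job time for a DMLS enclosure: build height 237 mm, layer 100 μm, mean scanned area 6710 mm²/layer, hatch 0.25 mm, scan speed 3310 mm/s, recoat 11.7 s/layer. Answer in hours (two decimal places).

13.04 hours

Layer count = ceil(237 / 0.1) = 2370.
Scan path per layer = 6710 / 0.25, so 26840 mm.
Laser time per layer = 26840 / 3310 = 8.1088 s.
Per-layer time = 8.1088 + 11.7 = 19.8088 s.
Total: 2370 × 19.8088 s = 46946.856 s → 13.04 hours.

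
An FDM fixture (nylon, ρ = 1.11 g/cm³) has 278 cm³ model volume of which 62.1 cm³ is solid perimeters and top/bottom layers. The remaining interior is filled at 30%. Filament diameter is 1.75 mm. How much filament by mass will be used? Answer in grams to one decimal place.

Volume inside the shell = 278 − 62.1 = 215.9 cm³.
Infill volume = 0.30 × 215.9, so 64.77 cm³.
Deposited volume = 62.1 + 64.77, so 126.87 cm³.
Mass: 126.87 × 1.11 → 140.8257 g.

140.8 g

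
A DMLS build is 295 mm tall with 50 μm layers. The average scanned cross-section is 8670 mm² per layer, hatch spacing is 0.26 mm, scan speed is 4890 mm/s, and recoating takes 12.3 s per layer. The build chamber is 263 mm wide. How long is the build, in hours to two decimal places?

Layers = ⌈295/0.05⌉ = 5900.
Scan path per layer = 8670 / 0.26, so 33346.2 mm.
Laser time per layer = 33346.2 / 4890 = 6.8193 s.
Layer cycle = 6.8193 + 12.3, so 19.1193 s.
Total: 5900 × 19.1193 s = 112803.87 s → 31.33 hours.

31.33 hours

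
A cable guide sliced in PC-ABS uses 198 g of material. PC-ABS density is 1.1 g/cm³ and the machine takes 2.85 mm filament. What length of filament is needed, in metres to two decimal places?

28.22 m

Volume = 198 g / 1.1 g·cm⁻³ = 180 cm³ = 180000 mm³.
Filament cross-section = π × (2.85/2)² = 6.3794 mm².
Length = 180000 / 6.3794 = 28215.82 mm = 28.22 m.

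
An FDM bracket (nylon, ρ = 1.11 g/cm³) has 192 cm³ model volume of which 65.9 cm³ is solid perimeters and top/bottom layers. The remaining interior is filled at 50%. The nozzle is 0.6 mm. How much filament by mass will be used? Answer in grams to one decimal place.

Infill region = 192 − 65.9 = 126.1 cm³.
Deposited infill: 0.50 × 126.1 → 63.05 cm³.
Deposited volume = 65.9 + 63.05 = 128.95 cm³.
Mass = 128.95 × 1.11, so 143.1345 g.

143.1 g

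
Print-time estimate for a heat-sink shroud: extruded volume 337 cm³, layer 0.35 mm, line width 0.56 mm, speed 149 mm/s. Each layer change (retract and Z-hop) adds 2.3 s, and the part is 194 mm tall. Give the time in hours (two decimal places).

Line area: 0.35 × 0.56 → 0.196 mm².
Path length: 337000 mm³ / 0.196 mm² → 1719387.8 mm.
Time extruding = 1719387.8 / 149 = 11539.5 s.
Layers = ⌈194/0.35⌉ = 555.
Z-hop total = 555 × 2.3 = 1276.5 s.
Total = 11539.5 + 1276.5 = 12816 s = 3.56 hours.

3.56 hours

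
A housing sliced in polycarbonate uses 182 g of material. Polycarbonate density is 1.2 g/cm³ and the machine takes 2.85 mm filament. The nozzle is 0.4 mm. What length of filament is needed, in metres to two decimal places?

Volume = 182 g / 1.2 g·cm⁻³ = 151.6667 cm³ = 151666.7 mm³.
Filament cross-section = π × (2.85/2)² = 6.3794 mm².
Length = 151666.7 / 6.3794 = 23774.45 mm = 23.77 m.

23.77 m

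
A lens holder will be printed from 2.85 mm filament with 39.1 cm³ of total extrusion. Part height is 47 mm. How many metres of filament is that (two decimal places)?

A = π r² = π × 1.425² = 6.3794 mm².
Length = 39.1 cm³ / 6.3794 mm² = 39100 / 6.3794 = 6129.1 mm = 6.13 m.

6.13 m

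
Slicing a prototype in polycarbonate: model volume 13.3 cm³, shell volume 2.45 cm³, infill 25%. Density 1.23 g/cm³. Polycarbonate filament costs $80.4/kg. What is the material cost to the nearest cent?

$0.51

Interior volume: 13.3 − 2.45 → 10.85 cm³.
Deposited infill: 0.25 × 10.85 → 2.7125 cm³.
Total printed volume: 2.45 + 2.7125 → 5.1625 cm³.
Mass = 5.1625 × 1.23, so 6.349875 g.
Cost = 6.349875 g / 1000 × $80.4/kg = $0.51.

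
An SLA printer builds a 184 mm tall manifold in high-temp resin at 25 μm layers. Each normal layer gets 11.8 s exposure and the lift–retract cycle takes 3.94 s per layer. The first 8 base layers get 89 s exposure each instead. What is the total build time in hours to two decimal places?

32.35 hours

Layer count = ceil(184 / 0.025) = 7360.
Burn-in layers: 8 × (89 + 3.94) → 743.52 s.
Normal layers = 7352 × (11.8 + 3.94), so 115720.48 s.
Sum: 743.52 + 115720.48 = 116464 s → 32.35 hours.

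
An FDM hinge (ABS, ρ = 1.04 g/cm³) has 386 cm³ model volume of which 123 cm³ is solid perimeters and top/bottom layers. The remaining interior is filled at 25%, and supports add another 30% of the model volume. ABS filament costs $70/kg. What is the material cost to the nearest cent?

$22.17

Infill region = 386 − 123, so 263 cm³.
Infill volume = 0.25 × 263, so 65.75 cm³.
Support = 0.30 × 386, so 115.8 cm³.
Total printed volume: 123 + 65.75 + 115.8 → 304.55 cm³.
Mass: 304.55 × 1.04 → 316.732 g.
Cost = 316.732 g / 1000 × $70/kg = $22.17.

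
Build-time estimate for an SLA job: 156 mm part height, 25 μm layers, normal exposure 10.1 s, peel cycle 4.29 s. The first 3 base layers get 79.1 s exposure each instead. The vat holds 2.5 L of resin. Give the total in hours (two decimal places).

25.00 hours

Layers = ⌈156/0.025⌉ = 6240.
Burn-in layers = 3 × (79.1 + 4.29), so 250.17 s.
Remaining layers = 6237 × (10.1 + 4.29) = 89750.43 s.
Total = 250.17 + 89750.43 = 90000.6 s = 25.00 hours.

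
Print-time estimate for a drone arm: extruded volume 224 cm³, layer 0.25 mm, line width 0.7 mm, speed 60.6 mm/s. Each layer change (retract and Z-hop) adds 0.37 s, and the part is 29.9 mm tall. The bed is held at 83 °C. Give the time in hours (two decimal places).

5.88 hours

Bead cross-section = 0.25 × 0.7, so 0.175 mm².
Path length: 224000 mm³ / 0.175 mm² → 1280000 mm.
Extrusion time = 1280000 / 60.6, so 21122.1 s.
Number of layers: 29.9 / 0.25 → 120 (rounded up).
Non-print overhead = 120 × 0.37, so 44.4 s.
Altogether 21122.1 + 44.4 = 21166.5 s, i.e. 5.88 hours.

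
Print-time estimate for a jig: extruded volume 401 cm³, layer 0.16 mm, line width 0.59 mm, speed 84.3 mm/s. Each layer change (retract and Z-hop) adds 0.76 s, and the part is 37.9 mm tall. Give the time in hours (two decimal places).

14.05 hours

Bead cross-section = 0.16 × 0.59 = 0.0944 mm².
Total extruded path = 401000/0.0944 = 4247881.4 mm.
Print-move time = 4247881.4 / 84.3, so 50390.1 s.
Layer count = ceil(37.9 / 0.16) = 237.
Z-hop total: 237 × 0.76 → 180.12 s.
Total = 50390.1 + 180.12 = 50570.22 s = 14.05 hours.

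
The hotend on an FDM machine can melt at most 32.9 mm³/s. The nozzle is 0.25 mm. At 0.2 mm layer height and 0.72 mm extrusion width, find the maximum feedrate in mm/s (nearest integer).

Extrusion cross-section = 0.2 × 0.72 = 0.144 mm².
Max speed = 32.9 / 0.144 = 228.47 ≈ 228 mm/s.

228 mm/s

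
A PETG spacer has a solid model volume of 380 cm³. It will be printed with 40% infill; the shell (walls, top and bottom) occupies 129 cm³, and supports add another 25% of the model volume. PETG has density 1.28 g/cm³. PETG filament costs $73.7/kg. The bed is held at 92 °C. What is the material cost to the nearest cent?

$30.60

Infill region = 380 − 129, so 251 cm³.
Deposited infill = 0.40 × 251, so 100.4 cm³.
Support = 0.25 × 380, so 95 cm³.
Total extruded = 129 + 100.4 + 95 = 324.4 cm³.
Mass = 324.4 × 1.28, so 415.232 g.
At $73.7/kg: 415.232/1000 × 73.7 = $30.60.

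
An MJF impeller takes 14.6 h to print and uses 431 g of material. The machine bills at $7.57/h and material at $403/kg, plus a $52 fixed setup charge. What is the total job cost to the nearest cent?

$336.22

Machine-time cost = 7.57 × 14.6, so $110.522.
Material cost: 403 × 431/1000 → $173.693.
Adding setup: 110.522 + 173.693 + 52 → 336.215 ≈ $336.22.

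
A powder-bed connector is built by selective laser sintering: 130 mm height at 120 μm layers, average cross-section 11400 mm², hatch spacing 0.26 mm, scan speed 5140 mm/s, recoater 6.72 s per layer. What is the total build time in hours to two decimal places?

4.59 hours

Layer count = ceil(130 / 0.12) = 1084.
Scan path per layer: 11400 / 0.26 → 43846.2 mm.
Scan time per layer: 43846.2 / 5140 → 8.5304 s.
Time per layer: 8.5304 + 6.72 → 15.2504 s.
Build time = 1084 × 15.2504 = 16531.4336 s = 4.59 hours.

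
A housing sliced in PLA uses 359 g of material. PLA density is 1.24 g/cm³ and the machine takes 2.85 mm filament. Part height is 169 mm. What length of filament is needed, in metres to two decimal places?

45.38 m

Extruded volume: 359/1.24 = 289.5161 cm³ (289516.1 mm³).
Filament cross-section = π × (2.85/2)² = 6.3794 mm².
Length = 289516.1 / 6.3794 = 45382.97 mm = 45.38 m.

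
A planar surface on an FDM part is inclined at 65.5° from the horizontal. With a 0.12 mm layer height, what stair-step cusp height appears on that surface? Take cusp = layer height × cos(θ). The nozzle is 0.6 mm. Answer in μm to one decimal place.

49.8 μm

h_c = t·cos θ = 0.12 × 0.4147 = 0.049764 mm (49.8 μm).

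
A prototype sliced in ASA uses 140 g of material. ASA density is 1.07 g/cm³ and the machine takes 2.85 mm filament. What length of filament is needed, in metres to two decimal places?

Volume = 140 g / 1.07 g·cm⁻³ = 130.8411 cm³ = 130841.1 mm³.
A = π r² = π × 1.425² = 6.3794 mm².
L = V/A = 130841.1/6.3794 = 20509.94 mm → 20.51 m.

20.51 m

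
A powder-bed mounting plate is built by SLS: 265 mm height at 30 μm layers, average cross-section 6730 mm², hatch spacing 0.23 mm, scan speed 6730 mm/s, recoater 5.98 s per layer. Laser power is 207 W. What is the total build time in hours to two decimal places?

25.34 hours

Layer count = ceil(265 / 0.03) = 8834.
Per-layer scan distance: 6730 / 0.23 → 29260.9 mm.
Laser time per layer: 29260.9 / 6730 → 4.3478 s.
Time per layer: 4.3478 + 5.98 → 10.3278 s.
Total: 8834 × 10.3278 s = 91235.7852 s → 25.34 hours.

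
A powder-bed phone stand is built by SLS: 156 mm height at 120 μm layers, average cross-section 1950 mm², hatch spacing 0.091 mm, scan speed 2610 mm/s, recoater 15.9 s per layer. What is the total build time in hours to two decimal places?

Layer count = ceil(156 / 0.12) = 1300.
Hatch length per layer = 1950 / 0.091, so 21428.6 mm.
Laser time per layer = 21428.6 / 2610, so 8.2102 s.
Per-layer time: 8.2102 + 15.9 → 24.1102 s.
Build time = 1300 × 24.1102 = 31343.26 s = 8.71 hours.

8.71 hours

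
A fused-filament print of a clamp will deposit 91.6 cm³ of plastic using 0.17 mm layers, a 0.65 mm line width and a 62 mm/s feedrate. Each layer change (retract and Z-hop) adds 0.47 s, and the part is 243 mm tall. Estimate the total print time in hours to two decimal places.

Extrusion cross-section: 0.17 × 0.65 → 0.1105 mm².
Path length: 91600 mm³ / 0.1105 mm² → 828959.3 mm.
Time extruding: 828959.3 / 62 → 13370.3 s.
Layers = ⌈243/0.17⌉ = 1430.
Non-print overhead = 1430 × 0.47 = 672.1 s.
Total = 13370.3 + 672.1 = 14042.4 s = 3.90 hours.

3.90 hours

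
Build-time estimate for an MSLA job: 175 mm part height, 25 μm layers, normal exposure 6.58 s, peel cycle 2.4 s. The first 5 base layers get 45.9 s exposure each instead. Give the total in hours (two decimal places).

17.52 hours

Layer count = ceil(175 / 0.025) = 7000.
Base layers = 5 × (45.9 + 2.4) = 241.5 s.
Normal layers = 6995 × (6.58 + 2.4) = 62815.1 s.
Total = 241.5 + 62815.1 = 63056.6 s = 17.52 hours.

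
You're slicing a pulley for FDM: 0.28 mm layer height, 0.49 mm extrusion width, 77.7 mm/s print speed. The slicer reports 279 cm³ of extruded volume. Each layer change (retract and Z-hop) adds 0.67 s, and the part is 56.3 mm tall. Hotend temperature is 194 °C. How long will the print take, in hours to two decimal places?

7.31 hours

Extrusion cross-section = 0.28 × 0.49, so 0.1372 mm².
Total extruded path = 279000/0.1372 = 2033527.7 mm.
Time extruding = 2033527.7 / 77.7 = 26171.5 s.
Layer count = ceil(56.3 / 0.28) = 202.
Z-hop total = 202 × 0.67, so 135.34 s.
Altogether 26171.5 + 135.34 = 26306.84 s, i.e. 7.31 hours.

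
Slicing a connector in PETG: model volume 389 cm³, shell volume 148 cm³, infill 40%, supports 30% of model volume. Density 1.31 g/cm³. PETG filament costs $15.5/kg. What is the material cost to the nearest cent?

$7.33

Interior volume = 389 − 148, so 241 cm³.
Deposited infill: 0.40 × 241 → 96.4 cm³.
Support = 0.30 × 389 = 116.7 cm³.
Deposited volume: 148 + 96.4 + 116.7 → 361.1 cm³.
Mass: 361.1 × 1.31 → 473.041 g.
Cost = 473.041 g / 1000 × $15.5/kg = $7.33.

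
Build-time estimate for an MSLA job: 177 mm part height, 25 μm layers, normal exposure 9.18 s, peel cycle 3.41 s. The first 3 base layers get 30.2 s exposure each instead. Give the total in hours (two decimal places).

Layers = ⌈177/0.025⌉ = 7080.
Base layers: 3 × (30.2 + 3.41) → 100.83 s.
Remaining layers: 7077 × (9.18 + 3.41) → 89099.43 s.
Total = 100.83 + 89099.43 = 89200.26 s = 24.78 hours.

24.78 hours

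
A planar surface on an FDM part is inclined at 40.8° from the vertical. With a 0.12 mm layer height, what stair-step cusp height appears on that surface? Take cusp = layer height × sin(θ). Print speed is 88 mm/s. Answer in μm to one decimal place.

78.4 μm

Cusp = layer height × sin(40.8°) = 0.12 × 0.6534 = 0.078408 mm = 78.4 μm.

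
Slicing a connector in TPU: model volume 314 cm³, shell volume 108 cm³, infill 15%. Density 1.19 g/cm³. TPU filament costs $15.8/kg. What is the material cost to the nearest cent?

Interior volume = 314 − 108 = 206 cm³.
Deposited infill = 0.15 × 206, so 30.9 cm³.
Total extruded = 108 + 30.9 = 138.9 cm³.
Mass = 138.9 × 1.19, so 165.291 g.
At $15.8/kg: 165.291/1000 × 15.8 = $2.61.

$2.61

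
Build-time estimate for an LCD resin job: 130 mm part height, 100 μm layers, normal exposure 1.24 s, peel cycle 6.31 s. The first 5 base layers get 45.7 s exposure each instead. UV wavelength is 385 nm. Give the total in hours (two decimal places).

Layer count = ceil(130 / 0.1) = 1300.
Base layers = 5 × (45.7 + 6.31), so 260.05 s.
Regular layers = 1295 × (1.24 + 6.31), so 9777.25 s.
Sum: 260.05 + 9777.25 = 10037.3 s → 2.79 hours.

2.79 hours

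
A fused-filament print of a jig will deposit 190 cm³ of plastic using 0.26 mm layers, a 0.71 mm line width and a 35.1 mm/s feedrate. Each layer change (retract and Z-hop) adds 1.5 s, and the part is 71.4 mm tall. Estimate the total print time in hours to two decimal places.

Bead cross-section = 0.26 × 0.71, so 0.1846 mm².
Toolpath length = 190 cm³ / 0.1846 mm² = 190000 / 0.1846 = 1029252.4 mm.
Print-move time: 1029252.4 / 35.1 → 29323.4 s.
Number of layers: 71.4 / 0.26 → 275 (rounded up).
Z-hop total = 275 × 1.5 = 412.5 s.
Altogether 29323.4 + 412.5 = 29735.9 s, i.e. 8.26 hours.

8.26 hours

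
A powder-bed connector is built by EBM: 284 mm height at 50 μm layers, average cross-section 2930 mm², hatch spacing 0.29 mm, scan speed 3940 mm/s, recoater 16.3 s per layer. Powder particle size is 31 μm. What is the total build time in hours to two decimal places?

Layers = ⌈284/0.05⌉ = 5680.
Hatch length per layer = 2930 / 0.29, so 10103.4 mm.
Per-layer scan time = 10103.4 / 3940, so 2.5643 s.
Per-layer time = 2.5643 + 16.3, so 18.8643 s.
5680 layers × 18.8643 s/layer = 107149.224 s, i.e. 29.76 hours.

29.76 hours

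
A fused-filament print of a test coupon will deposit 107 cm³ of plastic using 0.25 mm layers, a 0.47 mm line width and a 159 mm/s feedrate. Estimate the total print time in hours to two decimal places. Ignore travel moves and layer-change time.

Line area: 0.25 × 0.47 → 0.1175 mm².
Path length: 107000 mm³ / 0.1175 mm² → 910638.3 mm.
Print-move time: 910638.3 / 159 → 5727.3 s.
Converting: 5727.3 s = 1.59 hours.

1.59 hours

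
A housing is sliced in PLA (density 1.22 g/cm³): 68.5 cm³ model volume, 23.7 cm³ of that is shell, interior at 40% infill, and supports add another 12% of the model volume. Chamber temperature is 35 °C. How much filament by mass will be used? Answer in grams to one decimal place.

Volume inside the shell = 68.5 − 23.7, so 44.8 cm³.
Infill deposited: 0.40 × 44.8 → 17.92 cm³.
Support = 0.12 × 68.5, so 8.22 cm³.
Deposited volume = 23.7 + 17.92 + 8.22, so 49.84 cm³.
Mass = 49.84 × 1.22, so 60.8048 g.

60.8 g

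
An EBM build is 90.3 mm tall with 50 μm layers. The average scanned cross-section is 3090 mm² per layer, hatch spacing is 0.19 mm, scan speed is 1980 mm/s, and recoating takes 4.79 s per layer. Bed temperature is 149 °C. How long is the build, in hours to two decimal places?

6.52 hours

Layers = ⌈90.3/0.05⌉ = 1806.
Scan path per layer: 3090 / 0.19 → 16263.2 mm.
Scan time per layer: 16263.2 / 1980 → 8.2137 s.
Time per layer = 8.2137 + 4.79 = 13.0037 s.
Total: 1806 × 13.0037 s = 23484.6822 s → 6.52 hours.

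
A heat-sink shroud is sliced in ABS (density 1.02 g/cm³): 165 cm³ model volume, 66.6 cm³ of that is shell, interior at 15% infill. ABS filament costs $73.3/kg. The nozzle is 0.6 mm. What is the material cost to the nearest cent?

$6.08

Interior volume = 165 − 66.6 = 98.4 cm³.
Deposited infill: 0.15 × 98.4 → 14.76 cm³.
Total printed volume = 66.6 + 14.76, so 81.36 cm³.
Mass = 81.36 × 1.02 = 82.9872 g.
At $73.3/kg: 82.9872/1000 × 73.3 = $6.08.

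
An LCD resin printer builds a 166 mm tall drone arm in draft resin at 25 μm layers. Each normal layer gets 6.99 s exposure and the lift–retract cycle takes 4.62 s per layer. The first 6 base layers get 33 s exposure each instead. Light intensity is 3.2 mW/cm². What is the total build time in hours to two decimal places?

21.46 hours

Layers = ⌈166/0.025⌉ = 6640.
Burn-in layers: 6 × (33 + 4.62) → 225.72 s.
Remaining layers = 6634 × (6.99 + 4.62), so 77020.74 s.
Sum: 225.72 + 77020.74 = 77246.46 s → 21.46 hours.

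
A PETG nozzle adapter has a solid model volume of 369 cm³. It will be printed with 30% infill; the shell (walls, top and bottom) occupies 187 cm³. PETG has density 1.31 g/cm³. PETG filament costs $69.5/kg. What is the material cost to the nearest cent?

$22.00

Interior volume: 369 − 187 → 182 cm³.
Infill deposited = 0.30 × 182, so 54.6 cm³.
Total printed volume: 187 + 54.6 → 241.6 cm³.
Mass: 241.6 × 1.31 → 316.496 g.
Cost = 316.496 g / 1000 × $69.5/kg = $22.00.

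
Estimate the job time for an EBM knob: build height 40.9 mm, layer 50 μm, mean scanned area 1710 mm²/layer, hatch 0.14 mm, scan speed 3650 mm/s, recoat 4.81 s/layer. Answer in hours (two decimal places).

Layer count = ceil(40.9 / 0.05) = 818.
Hatch length per layer: 1710 / 0.14 → 12214.3 mm.
Scan time per layer = 12214.3 / 3650 = 3.3464 s.
Per-layer time: 3.3464 + 4.81 → 8.1564 s.
Total: 818 × 8.1564 s = 6671.9352 s → 1.85 hours.

1.85 hours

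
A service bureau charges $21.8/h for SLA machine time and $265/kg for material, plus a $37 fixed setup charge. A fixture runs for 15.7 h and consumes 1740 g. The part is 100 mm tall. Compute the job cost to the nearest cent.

Time charge = 21.8 × 15.7, so $342.26.
Feedstock cost = 265 × 1740/1000 = $461.10.
Total = 342.26 + 461.10 + 37 = $840.36.

$840.36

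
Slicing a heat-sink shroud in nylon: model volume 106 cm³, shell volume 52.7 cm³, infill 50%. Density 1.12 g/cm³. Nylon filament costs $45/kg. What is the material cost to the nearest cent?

$4.00

Volume inside the shell = 106 − 52.7, so 53.3 cm³.
Infill deposited = 0.50 × 53.3, so 26.65 cm³.
Total extruded: 52.7 + 26.65 → 79.35 cm³.
Mass = 79.35 × 1.12, so 88.872 g.
At $45/kg: 88.872/1000 × 45 = $4.00.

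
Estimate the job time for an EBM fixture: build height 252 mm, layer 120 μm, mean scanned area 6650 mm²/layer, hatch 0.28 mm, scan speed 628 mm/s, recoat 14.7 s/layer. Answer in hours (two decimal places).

Number of layers: 252 / 0.12 → 2100 (rounded up).
Per-layer scan distance: 6650 / 0.28 → 23750 mm.
Per-layer scan time = 23750 / 628, so 37.8185 s.
Per-layer time = 37.8185 + 14.7 = 52.5185 s.
2100 layers × 52.5185 s/layer = 110288.85 s, i.e. 30.64 hours.

30.64 hours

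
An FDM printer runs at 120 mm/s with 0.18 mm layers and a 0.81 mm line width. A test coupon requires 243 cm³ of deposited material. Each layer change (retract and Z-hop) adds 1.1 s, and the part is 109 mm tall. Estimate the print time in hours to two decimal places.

Extrusion cross-section = 0.18 × 0.81, so 0.1458 mm².
Path length: 243000 mm³ / 0.1458 mm² → 1666666.7 mm.
Print-move time = 1666666.7 / 120, so 13888.9 s.
Layer count = ceil(109 / 0.18) = 606.
Z-hop total = 606 × 1.1, so 666.6 s.
Total = 13888.9 + 666.6 = 14555.5 s = 4.04 hours.

4.04 hours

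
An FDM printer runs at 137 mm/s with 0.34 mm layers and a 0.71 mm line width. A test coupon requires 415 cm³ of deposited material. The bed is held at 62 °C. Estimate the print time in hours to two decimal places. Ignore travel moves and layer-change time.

3.49 hours

Extrusion cross-section = 0.34 × 0.71, so 0.2414 mm².
Toolpath length = 415 cm³ / 0.2414 mm² = 415000 / 0.2414 = 1719138.4 mm.
Print-move time = 1719138.4 / 137, so 12548.5 s.
That's 12548.5 s → 3.49 hours.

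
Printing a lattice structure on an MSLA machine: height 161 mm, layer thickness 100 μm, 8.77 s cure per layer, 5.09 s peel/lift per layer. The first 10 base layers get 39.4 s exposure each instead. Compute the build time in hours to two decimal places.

6.28 hours

Layers = ⌈161/0.1⌉ = 1610.
Bottom layers = 10 × (39.4 + 5.09), so 444.9 s.
Regular layers = 1600 × (8.77 + 5.09), so 22176 s.
Total = 444.9 + 22176 = 22620.9 s = 6.28 hours.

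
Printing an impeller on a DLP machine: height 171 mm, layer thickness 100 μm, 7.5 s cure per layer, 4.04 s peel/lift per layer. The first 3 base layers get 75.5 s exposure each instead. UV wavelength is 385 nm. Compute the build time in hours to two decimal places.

Number of layers: 171 / 0.1 → 1710 (rounded up).
Base layers = 3 × (75.5 + 4.04) = 238.62 s.
Normal layers = 1707 × (7.5 + 4.04) = 19698.78 s.
Total = 238.62 + 19698.78 = 19937.4 s = 5.54 hours.

5.54 hours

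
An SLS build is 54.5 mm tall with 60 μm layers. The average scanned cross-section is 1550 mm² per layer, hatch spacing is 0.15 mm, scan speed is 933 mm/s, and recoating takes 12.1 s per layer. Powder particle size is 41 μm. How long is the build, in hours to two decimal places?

Layer count = ceil(54.5 / 0.06) = 909.
Hatch length per layer = 1550 / 0.15, so 10333.3 mm.
Scan time per layer = 10333.3 / 933 = 11.0753 s.
Time per layer = 11.0753 + 12.1, so 23.1753 s.
Build time = 909 × 23.1753 = 21066.3477 s = 5.85 hours.

5.85 hours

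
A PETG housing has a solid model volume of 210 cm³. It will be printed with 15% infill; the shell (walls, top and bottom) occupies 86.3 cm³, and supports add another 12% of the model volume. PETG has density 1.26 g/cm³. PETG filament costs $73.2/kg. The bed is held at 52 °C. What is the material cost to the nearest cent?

Interior volume: 210 − 86.3 → 123.7 cm³.
Infill deposited = 0.15 × 123.7, so 18.555 cm³.
Support = 0.12 × 210, so 25.2 cm³.
Deposited volume: 86.3 + 18.555 + 25.2 → 130.055 cm³.
Mass = 130.055 × 1.26 = 163.8693 g.
At $73.2/kg: 163.8693/1000 × 73.2 = $12.00.

$12.00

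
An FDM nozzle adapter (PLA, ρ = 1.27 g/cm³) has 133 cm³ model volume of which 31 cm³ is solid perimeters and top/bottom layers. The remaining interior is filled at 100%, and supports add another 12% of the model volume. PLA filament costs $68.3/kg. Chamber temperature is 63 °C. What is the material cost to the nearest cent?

$12.92

Volume inside the shell = 133 − 31 = 102 cm³.
Infill volume: 1.00 × 102 → 102 cm³.
Support = 0.12 × 133 = 15.96 cm³.
Total extruded = 31 + 102 + 15.96, so 148.96 cm³.
Mass = 148.96 × 1.27, so 189.1792 g.
At $68.3/kg: 189.1792/1000 × 68.3 = $12.92.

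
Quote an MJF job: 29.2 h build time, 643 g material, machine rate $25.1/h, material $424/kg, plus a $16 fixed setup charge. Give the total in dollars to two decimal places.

$1021.55

Machine cost: 25.1 × 29.2 → $732.92.
Material charge: 424 × 643/1000 → $272.632.
Adding setup: 732.92 + 272.632 + 16 → 1021.552 ≈ $1021.55.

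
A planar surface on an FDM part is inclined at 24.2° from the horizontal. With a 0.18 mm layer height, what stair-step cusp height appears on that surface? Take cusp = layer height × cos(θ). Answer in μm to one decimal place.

164.2 μm

Cusp = layer height × cos(24.2°) = 0.18 × 0.9121 = 0.164178 mm = 164.2 μm.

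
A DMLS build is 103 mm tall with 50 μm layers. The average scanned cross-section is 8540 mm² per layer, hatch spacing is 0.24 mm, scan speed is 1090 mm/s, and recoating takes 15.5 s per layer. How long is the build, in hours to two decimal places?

Layer count = ceil(103 / 0.05) = 2060.
Hatch length per layer = 8540 / 0.24, so 35583.3 mm.
Scan time per layer = 35583.3 / 1090 = 32.6452 s.
Per-layer time = 32.6452 + 15.5, so 48.1452 s.
Build time = 2060 × 48.1452 = 99179.112 s = 27.55 hours.

27.55 hours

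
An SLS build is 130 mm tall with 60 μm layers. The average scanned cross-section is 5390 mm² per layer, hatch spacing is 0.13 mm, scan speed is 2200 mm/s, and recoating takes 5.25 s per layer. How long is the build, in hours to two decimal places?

Layers = ⌈130/0.06⌉ = 2167.
Per-layer scan distance: 5390 / 0.13 → 41461.5 mm.
Scan time per layer: 41461.5 / 2200 → 18.8461 s.
Time per layer = 18.8461 + 5.25 = 24.0961 s.
Total: 2167 × 24.0961 s = 52216.2487 s → 14.50 hours.

14.50 hours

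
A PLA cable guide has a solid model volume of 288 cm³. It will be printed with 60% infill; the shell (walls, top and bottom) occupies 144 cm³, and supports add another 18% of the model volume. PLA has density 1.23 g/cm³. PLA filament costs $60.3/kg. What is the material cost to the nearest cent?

$20.93

Volume inside the shell: 288 − 144 → 144 cm³.
Infill volume: 0.60 × 144 → 86.4 cm³.
Support = 0.18 × 288 = 51.84 cm³.
Total extruded = 144 + 86.4 + 51.84, so 282.24 cm³.
Mass = 282.24 × 1.23, so 347.1552 g.
Cost = 347.1552 g / 1000 × $60.3/kg = $20.93.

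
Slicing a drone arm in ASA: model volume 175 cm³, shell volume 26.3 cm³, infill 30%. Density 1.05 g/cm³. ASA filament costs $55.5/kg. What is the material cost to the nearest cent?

Interior volume = 175 − 26.3 = 148.7 cm³.
Infill deposited = 0.30 × 148.7 = 44.61 cm³.
Deposited volume = 26.3 + 44.61, so 70.91 cm³.
Mass: 70.91 × 1.05 → 74.4555 g.
At $55.5/kg: 74.4555/1000 × 55.5 = $4.13.

$4.13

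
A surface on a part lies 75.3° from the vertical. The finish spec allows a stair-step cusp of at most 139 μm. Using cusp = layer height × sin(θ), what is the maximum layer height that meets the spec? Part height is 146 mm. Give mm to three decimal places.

Layer height = cusp / sin(75.3°) = 0.139 / 0.9673 = 0.144 mm.

0.144 mm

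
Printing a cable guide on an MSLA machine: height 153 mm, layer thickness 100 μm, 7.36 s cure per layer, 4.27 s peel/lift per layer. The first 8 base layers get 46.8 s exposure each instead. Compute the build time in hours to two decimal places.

Layer count = ceil(153 / 0.1) = 1530.
Base layers = 8 × (46.8 + 4.27) = 408.56 s.
Remaining layers = 1522 × (7.36 + 4.27), so 17700.86 s.
Sum: 408.56 + 17700.86 = 18109.42 s → 5.03 hours.

5.03 hours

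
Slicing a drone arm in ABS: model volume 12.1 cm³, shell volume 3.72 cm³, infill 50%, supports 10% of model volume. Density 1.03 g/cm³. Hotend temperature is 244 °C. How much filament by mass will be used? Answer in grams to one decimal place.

9.4 g

Infill region = 12.1 − 3.72 = 8.38 cm³.
Infill deposited = 0.50 × 8.38, so 4.19 cm³.
Support = 0.10 × 12.1, so 1.21 cm³.
Total printed volume = 3.72 + 4.19 + 1.21 = 9.12 cm³.
Mass = 9.12 × 1.03 = 9.3936 g.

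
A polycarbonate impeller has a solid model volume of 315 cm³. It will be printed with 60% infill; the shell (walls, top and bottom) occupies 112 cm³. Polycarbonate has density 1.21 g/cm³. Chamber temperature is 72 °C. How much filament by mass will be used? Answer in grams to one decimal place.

282.9 g

Volume inside the shell: 315 − 112 → 203 cm³.
Infill volume = 0.60 × 203, so 121.8 cm³.
Deposited volume: 112 + 121.8 → 233.8 cm³.
Mass: 233.8 × 1.21 → 282.898 g.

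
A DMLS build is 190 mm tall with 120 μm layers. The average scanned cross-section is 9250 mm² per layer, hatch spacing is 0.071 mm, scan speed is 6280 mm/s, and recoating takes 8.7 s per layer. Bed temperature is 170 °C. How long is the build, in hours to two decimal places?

Number of layers: 190 / 0.12 → 1584 (rounded up).
Hatch length per layer: 9250 / 0.071 → 130281.7 mm.
Per-layer scan time = 130281.7 / 6280, so 20.7455 s.
Time per layer = 20.7455 + 8.7 = 29.4455 s.
1584 layers × 29.4455 s/layer = 46641.672 s, i.e. 12.96 hours.

12.96 hours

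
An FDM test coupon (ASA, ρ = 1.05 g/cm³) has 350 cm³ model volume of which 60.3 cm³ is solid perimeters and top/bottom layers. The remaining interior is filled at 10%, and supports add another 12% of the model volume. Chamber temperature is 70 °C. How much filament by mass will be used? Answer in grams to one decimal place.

137.8 g

Infill region = 350 − 60.3 = 289.7 cm³.
Deposited infill = 0.10 × 289.7 = 28.97 cm³.
Support: 0.12 × 350 → 42 cm³.
Total printed volume = 60.3 + 28.97 + 42, so 131.27 cm³.
Mass = 131.27 × 1.05, so 137.8335 g.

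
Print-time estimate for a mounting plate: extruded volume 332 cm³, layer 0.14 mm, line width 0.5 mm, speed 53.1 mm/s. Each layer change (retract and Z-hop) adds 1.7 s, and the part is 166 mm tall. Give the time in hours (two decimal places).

Bead cross-section = 0.14 × 0.5, so 0.07 mm².
Toolpath length = 332 cm³ / 0.07 mm² = 332000 / 0.07 = 4742857.1 mm.
Time extruding = 4742857.1 / 53.1 = 89319.3 s.
Number of layers: 166 / 0.14 → 1186 (rounded up).
Z-hop total = 1186 × 1.7, so 2016.2 s.
Altogether 89319.3 + 2016.2 = 91335.5 s, i.e. 25.37 hours.

25.37 hours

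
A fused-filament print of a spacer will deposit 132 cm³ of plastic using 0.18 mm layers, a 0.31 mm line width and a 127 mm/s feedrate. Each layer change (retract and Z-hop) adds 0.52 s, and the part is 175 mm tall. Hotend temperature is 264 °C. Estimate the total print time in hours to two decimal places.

Line area: 0.18 × 0.31 → 0.0558 mm².
Path length: 132000 mm³ / 0.0558 mm² → 2365591.4 mm.
Time extruding: 2365591.4 / 127 → 18626.7 s.
Layer count = ceil(175 / 0.18) = 973.
Z-hop total: 973 × 0.52 → 505.96 s.
Total = 18626.7 + 505.96 = 19132.66 s = 5.31 hours.

5.31 hours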